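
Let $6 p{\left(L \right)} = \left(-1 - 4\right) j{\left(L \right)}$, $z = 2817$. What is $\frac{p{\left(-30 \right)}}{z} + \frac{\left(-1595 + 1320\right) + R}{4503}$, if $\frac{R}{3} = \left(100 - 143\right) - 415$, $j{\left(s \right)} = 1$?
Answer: $- \frac{9297971}{25369902} \approx -0.3665$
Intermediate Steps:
$R = -1374$ ($R = 3 \left(\left(100 - 143\right) - 415\right) = 3 \left(-43 - 415\right) = 3 \left(-458\right) = -1374$)
$p{\left(L \right)} = - \frac{5}{6}$ ($p{\left(L \right)} = \frac{\left(-1 - 4\right) 1}{6} = \frac{\left(-5\right) 1}{6} = \frac{1}{6} \left(-5\right) = - \frac{5}{6}$)
$\frac{p{\left(-30 \right)}}{z} + \frac{\left(-1595 + 1320\right) + R}{4503} = - \frac{5}{6 \cdot 2817} + \frac{\left(-1595 + 1320\right) - 1374}{4503} = \left(- \frac{5}{6}\right) \frac{1}{2817} + \left(-275 - 1374\right) \frac{1}{4503} = - \frac{5}{16902} - \frac{1649}{4503} = - \frac{9297971}{25369902}$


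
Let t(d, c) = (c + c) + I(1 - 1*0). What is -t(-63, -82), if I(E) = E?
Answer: 163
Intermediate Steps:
t(d, c) = 1 + 2*c (t(d, c) = (c + c) + (1 - 1*0) = 2*c + (1 + 0) = 2*c + 1 = 1 + 2*c)
-t(-63, -82) = -(1 + 2*(-82)) = -(1 - 164) = -1*(-163) = 163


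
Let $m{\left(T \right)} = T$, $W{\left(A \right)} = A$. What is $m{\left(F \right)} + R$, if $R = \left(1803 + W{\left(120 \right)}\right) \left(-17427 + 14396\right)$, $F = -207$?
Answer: $-5828820$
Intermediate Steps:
$R = -5828613$ ($R = \left(1803 + 120\right) \left(-17427 + 14396\right) = 1923 \left(-3031\right) = -5828613$)
$m{\left(F \right)} + R = -207 - 5828613 = -5828820$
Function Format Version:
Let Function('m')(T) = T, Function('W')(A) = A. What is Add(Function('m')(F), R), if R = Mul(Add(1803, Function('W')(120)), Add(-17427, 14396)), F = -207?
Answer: -5828820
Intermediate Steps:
R = -5828613 (R = Mul(Add(1803, 120), Add(-17427, 14396)) = Mul(1923, -3031) = -5828613)
Add(Function('m')(F), R) = Add(-207, -5828613) = -5828820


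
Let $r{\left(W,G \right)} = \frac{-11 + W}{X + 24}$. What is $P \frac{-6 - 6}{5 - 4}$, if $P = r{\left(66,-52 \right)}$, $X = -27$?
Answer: $220$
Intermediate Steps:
$r{\left(W,G \right)} = \frac{11}{3} - \frac{W}{3}$ ($r{\left(W,G \right)} = \frac{-11 + W}{-27 + 24} = \frac{-11 + W}{-3} = \left(-11 + W\right) \left(- \frac{1}{3}\right) = \frac{11}{3} - \frac{W}{3}$)
$P = - \frac{55}{3}$ ($P = \frac{11}{3} - 22 = - \frac{55}{3} \approx -18.333$)
$P \frac{-6 - 6}{5 - 4} = - \frac{55 \frac{-6 - 6}{5 - 4}}{3} = - \frac{55 \left(- \frac{12}{1}\right)}{3} = - \frac{55 \left(\left(-12\right) 1\right)}{3} = \left(- \frac{55}{3}\right) \left(-12\right) = 220$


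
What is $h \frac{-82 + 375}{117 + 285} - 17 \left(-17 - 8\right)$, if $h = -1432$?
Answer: $- \frac{124363}{201} \approx -618.72$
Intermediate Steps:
$h \frac{-82 + 375}{117 + 285} - 17 \left(-17 - 8\right) = - 1432 \frac{-82 + 375}{117 + 285} - 17 \left(-17 - 8\right) = - 1432 \cdot \frac{293}{402} - -425 = - 1432 \cdot 293 \cdot \frac{1}{402} + 425 = \left(-1432\right) \frac{293}{402} + 425 = - \frac{209788}{201} + 425 = - \frac{124363}{201}$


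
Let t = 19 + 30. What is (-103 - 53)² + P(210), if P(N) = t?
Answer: 24385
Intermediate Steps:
t = 49
P(N) = 49
(-103 - 53)² + P(210) = (-103 - 53)² + 49 = (-156)² + 49 = 24336 + 49 = 24385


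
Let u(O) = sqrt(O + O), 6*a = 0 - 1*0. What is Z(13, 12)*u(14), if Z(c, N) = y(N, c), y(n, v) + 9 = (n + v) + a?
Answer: 32*sqrt(7) ≈ 84.664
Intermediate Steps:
a = 0 (a = (0 - 1*0)/6 = (0 + 0)/6 = (1/6)*0 = 0)
y(n, v) = -9 + n + v (y(n, v) = -9 + ((n + v) + 0) = -9 + (n + v) = -9 + n + v)
u(O) = sqrt(2)*sqrt(O) (u(O) = sqrt(2*O) = sqrt(2)*sqrt(O))
Z(c, N) = -9 + N + c
Z(13, 12)*u(14) = (-9 + 12 + 13)*(sqrt(2)*sqrt(14)) = 16*(2*sqrt(7)) = 32*sqrt(7)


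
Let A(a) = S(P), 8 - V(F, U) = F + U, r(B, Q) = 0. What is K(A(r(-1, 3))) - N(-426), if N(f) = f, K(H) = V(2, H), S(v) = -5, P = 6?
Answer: 437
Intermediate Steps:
V(F, U) = 8 - F - U (V(F, U) = 8 - (F + U) = 8 + (-F - U) = 8 - F - U)
A(a) = -5
K(H) = 6 - H (K(H) = 8 - 1*2 - H = 8 - 2 - H = 6 - H)
K(A(r(-1, 3))) - N(-426) = (6 - 1*(-5)) - 1*(-426) = (6 + 5) + 426 = 11 + 426 = 437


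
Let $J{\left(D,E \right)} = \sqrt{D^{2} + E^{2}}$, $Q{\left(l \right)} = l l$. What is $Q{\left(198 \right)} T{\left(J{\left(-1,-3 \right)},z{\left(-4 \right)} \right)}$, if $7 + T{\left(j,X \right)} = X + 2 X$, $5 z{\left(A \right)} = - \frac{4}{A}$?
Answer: $- \frac{1254528}{5} \approx -2.5091 \cdot 10^{5}$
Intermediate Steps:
$Q{\left(l \right)} = l^{2}$
$z{\left(A \right)} = - \frac{4}{5 A}$ ($z{\left(A \right)} = \frac{\left(-4\right) \frac{1}{A}}{5} = - \frac{4}{5 A}$)
$T{\left(j,X \right)} = -7 + 3 X$ ($T{\left(j,X \right)} = -7 + \left(X + 2 X\right) = -7 + 3 X$)
$Q{\left(198 \right)} T{\left(J{\left(-1,-3 \right)},z{\left(-4 \right)} \right)} = 198^{2} \left(-7 + 3 \left(- \frac{4}{5 \left(-4\right)}\right)\right) = 39204 \left(-7 + 3 \left(\left(- \frac{4}{5}\right) \left(- \frac{1}{4}\right)\right)\right) = 39204 \left(-7 + 3 \cdot \frac{1}{5}\right) = 39204 \left(-7 + \frac{3}{5}\right) = 39204 \left(- \frac{32}{5}\right) = - \frac{1254528}{5}$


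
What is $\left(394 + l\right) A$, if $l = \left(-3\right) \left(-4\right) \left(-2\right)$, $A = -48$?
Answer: $-17760$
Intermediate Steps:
$l = -24$ ($l = 12 \left(-2\right) = -24$)
$\left(394 + l\right) A = \left(394 - 24\right) \left(-48\right) = 370 \left(-48\right) = -17760$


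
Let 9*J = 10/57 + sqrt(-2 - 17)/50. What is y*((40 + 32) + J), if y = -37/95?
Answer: -1367002/48735 - 37*I*sqrt(19)/42750 ≈ -28.05 - 0.0037726*I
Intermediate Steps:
J = 10/513 + I*sqrt(19)/450 (J = (10/57 + sqrt(-2 - 17)/50)/9 = (10*(1/57) + sqrt(-19)*(1/50))/9 = (10/57 + (I*sqrt(19))*(1/50))/9 = (10/57 + I*sqrt(19)/50)/9 = 10/513 + I*sqrt(19)/450 ≈ 0.019493 + 0.0096864*I)
y = -37/95 (y = -37*1/95 = -37/95 ≈ -0.38947)
y*((40 + 32) + J) = -37*((40 + 32) + (10/513 + I*sqrt(19)/450))/95 = -37*(72 + (10/513 + I*sqrt(19)/450))/95 = -37*(36946/513 + I*sqrt(19)/450)/95 = -1367002/48735 - 37*I*sqrt(19)/42750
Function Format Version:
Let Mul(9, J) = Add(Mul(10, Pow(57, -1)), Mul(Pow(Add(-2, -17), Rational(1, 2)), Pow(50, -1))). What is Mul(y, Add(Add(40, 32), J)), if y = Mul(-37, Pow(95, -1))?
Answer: Add(Rational(-1367002, 48735), Mul(Rational(-37, 42750), I, Pow(19, Rational(1, 2)))) ≈ Add(-28.050, Mul(-0.0037726, I))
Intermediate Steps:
J = Add(Rational(10, 513), Mul(Rational(1, 450), I, Pow(19, Rational(1, 2)))) (J = Mul(Rational(1, 9), Add(Mul(10, Pow(57, -1)), Mul(Pow(Add(-2, -17), Rational(1, 2)), Pow(50, -1)))) = Mul(Rational(1, 9), Add(Mul(10, Rational(1, 57)), Mul(Pow(-19, Rational(1, 2)), Rational(1, 50)))) = Mul(Rational(1, 9), Add(Rational(10, 57), Mul(Mul(I, Pow(19, Rational(1, 2))), Rational(1, 50)))) = Mul(Rational(1, 9), Add(Rational(10, 57), Mul(Rational(1, 50), I, Pow(19, Rational(1, 2))))) = Add(Rational(10, 513), Mul(Rational(1, 450), I, Pow(19, Rational(1, 2)))) ≈ Add(0.019493, Mul(0.0096864, I)))
y = Rational(-37, 95) (y = Mul(-37, Rational(1, 95)) = Rational(-37, 95) ≈ -0.38947)
Mul(y, Add(Add(40, 32), J)) = Mul(Rational(-37, 95), Add(Add(40, 32), Add(Rational(10, 513), Mul(Rational(1, 450), I, Pow(19, Rational(1, 2)))))) = Mul(Rational(-37, 95), Add(72, Add(Rational(10, 513), Mul(Rational(1, 450), I, Pow(19, Rational(1, 2)))))) = Mul(Rational(-37, 95), Add(Rational(36946, 513), Mul(Rational(1, 450), I, Pow(19, Rational(1, 2))))) = Add(Rational(-1367002, 48735), Mul(Rational(-37, 42750), I, Pow(19, Rational(1, 2))))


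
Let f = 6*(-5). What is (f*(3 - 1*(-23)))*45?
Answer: -35100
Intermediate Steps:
f = -30
(f*(3 - 1*(-23)))*45 = -30*(3 - 1*(-23))*45 = -30*(3 + 23)*45 = -30*26*45 = -780*45 = -35100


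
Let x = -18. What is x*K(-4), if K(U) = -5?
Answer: 90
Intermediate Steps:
x*K(-4) = -18*(-5) = 90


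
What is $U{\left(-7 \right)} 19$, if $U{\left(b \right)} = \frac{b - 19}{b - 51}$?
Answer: $\frac{247}{29} \approx 8.5172$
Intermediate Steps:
$U{\left(b \right)} = \frac{-19 + b}{-51 + b}$
$U{\left(-7 \right)} 19 = \frac{-19 - 7}{-51 - 7} \cdot 19 = \frac{1}{-58} \left(-26\right) 19 = \left(- \frac{1}{58}\right) \left(-26\right) 19 = \frac{13}{29} \cdot 19 = \frac{247}{29}$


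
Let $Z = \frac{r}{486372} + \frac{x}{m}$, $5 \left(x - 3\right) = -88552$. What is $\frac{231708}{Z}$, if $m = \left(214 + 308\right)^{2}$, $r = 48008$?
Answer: $\frac{441205949417040}{64210177} \approx 6.8713 \cdot 10^{6}$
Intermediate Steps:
$m = 272484$ ($m = 522^{2} = 272484$)
$x = - \frac{88537}{5}$ ($x = 3 + \frac{1}{5} \left(-88552\right) = 3 - \frac{88552}{5} = - \frac{88537}{5} \approx -17707.0$)
$Z = \frac{64210177}{1904146380}$ ($Z = \frac{48008}{486372} - \frac{88537}{5 \cdot 272484} = 48008 \cdot \frac{1}{486372} - \frac{3053}{46980} = \frac{12002}{121593} - \frac{3053}{46980} = \frac{64210177}{1904146380} \approx 0.033721$)
$\frac{231708}{Z} = \frac{231708}{\frac{64210177}{1904146380}} = 231708 \cdot \frac{1904146380}{64210177} = \frac{441205949417040}{64210177}$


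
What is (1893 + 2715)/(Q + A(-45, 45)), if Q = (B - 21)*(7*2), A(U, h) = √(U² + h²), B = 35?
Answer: 451584/17183 - 103680*√2/17183 ≈ 17.748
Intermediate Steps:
Q = 196 (Q = (35 - 21)*(7*2) = 14*14 = 196)
(1893 + 2715)/(Q + A(-45, 45)) = (1893 + 2715)/(196 + √((-45)² + 45²)) = 4608/(196 + √(2025 + 2025)) = 4608/(196 + √4050) = 4608/(196 + 45*√2)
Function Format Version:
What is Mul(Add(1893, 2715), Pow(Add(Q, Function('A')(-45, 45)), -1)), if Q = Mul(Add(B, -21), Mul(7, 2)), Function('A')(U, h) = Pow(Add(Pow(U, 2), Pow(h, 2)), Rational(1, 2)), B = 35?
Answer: Add(Rational(451584, 17183), Mul(Rational(-103680, 17183), Pow(2, Rational(1, 2)))) ≈ 17.748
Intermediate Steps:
Q = 196 (Q = Mul(Add(35, -21), Mul(7, 2)) = Mul(14, 14) = 196)
Mul(Add(1893, 2715), Pow(Add(Q, Function('A')(-45, 45)), -1)) = Mul(Add(1893, 2715), Pow(Add(196, Pow(Add(Pow(-45, 2), Pow(45, 2)), Rational(1, 2))), -1)) = Mul(4608, Pow(Add(196, Pow(Add(2025, 2025), Rational(1, 2))), -1)) = Mul(4608, Pow(Add(196, Pow(4050, Rational(1, 2))), -1)) = Mul(4608, Pow(Add(196, Mul(45, Pow(2, Rational(1, 2)))), -1))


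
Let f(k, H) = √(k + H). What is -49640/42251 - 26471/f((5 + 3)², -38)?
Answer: -49640/42251 - 26471*√26/26 ≈ -5192.6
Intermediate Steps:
f(k, H) = √(H + k)
-49640/42251 - 26471/f((5 + 3)², -38) = -49640/42251 - 26471/√(-38 + (5 + 3)²) = -49640*1/42251 - 26471/√(-38 + 8²) = -49640/42251 - 26471/√(-38 + 64) = -49640/42251 - 26471*√26/26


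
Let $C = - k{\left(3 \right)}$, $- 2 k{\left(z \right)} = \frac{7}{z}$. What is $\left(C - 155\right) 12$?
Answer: $-1846$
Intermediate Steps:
$k{\left(z \right)} = - \frac{7}{2 z}$ ($k{\left(z \right)} = - \frac{7 \frac{1}{z}}{2} = - \frac{7}{2 z}$)
$C = \frac{7}{6}$ ($C = - \frac{-7}{2 \cdot 3} = \left(-1\right) \left(- \frac{7}{6}\right) = \frac{7}{6} \approx 1.1667$)
$\left(C - 155\right) 12 = \left(\frac{7}{6} - 155\right) 12 = \left(- \frac{923}{6}\right) 12 = -1846$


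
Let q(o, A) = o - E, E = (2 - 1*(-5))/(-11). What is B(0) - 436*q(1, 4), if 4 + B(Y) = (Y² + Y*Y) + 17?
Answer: -7705/11 ≈ -700.45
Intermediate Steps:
B(Y) = 13 + 2*Y² (B(Y) = -4 + ((Y² + Y*Y) + 17) = -4 + ((Y² + Y²) + 17) = -4 + (2*Y² + 17) = -4 + (17 + 2*Y²) = 13 + 2*Y²)
E = -7/11 (E = (2 + 5)*(-1/11) = 7*(-1/11) = -7/11 ≈ -0.63636)
q(o, A) = 7/11 + o (q(o, A) = o - 1*(-7/11) = o + 7/11 = 7/11 + o)
B(0) - 436*q(1, 4) = (13 + 2*0²) - 436*(7/11 + 1) = (13 + 2*0) - 436*18/11 = (13 + 0) - 7848/11 = 13 - 7848/11 = -7705/11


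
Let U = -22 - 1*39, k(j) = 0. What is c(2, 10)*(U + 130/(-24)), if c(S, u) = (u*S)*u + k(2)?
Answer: -39850/3 ≈ -13283.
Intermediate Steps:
c(S, u) = S*u² (c(S, u) = (u*S)*u + 0 = (S*u)*u + 0 = S*u² + 0 = S*u²)
U = -61 (U = -22 - 39 = -61)
c(2, 10)*(U + 130/(-24)) = (2*10²)*(-61 + 130/(-24)) = (2*100)*(-61 + 130*(-1/24)) = 200*(-61 - 65/12) = 200*(-797/12) = -39850/3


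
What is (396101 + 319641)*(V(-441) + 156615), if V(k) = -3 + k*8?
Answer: 109568648328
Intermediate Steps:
V(k) = -3 + 8*k
(396101 + 319641)*(V(-441) + 156615) = (396101 + 319641)*((-3 + 8*(-441)) + 156615) = 715742*((-3 - 3528) + 156615) = 715742*(-3531 + 156615) = 715742*153084 = 109568648328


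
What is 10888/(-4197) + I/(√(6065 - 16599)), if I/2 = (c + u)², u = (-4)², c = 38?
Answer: -10888/4197 - 2916*I*√10534/5267 ≈ -2.5942 - 56.823*I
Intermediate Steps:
u = 16
I = 5832 (I = 2*(38 + 16)² = 2*54² = 2*2916 = 5832)
10888/(-4197) + I/(√(6065 - 16599)) = 10888/(-4197) + 5832/(√(6065 - 16599)) = 10888*(-1/4197) + 5832/(√(-10534)) = -10888/4197 + 5832/((I*√10534)) = -10888/4197 + 5832*(-I*√10534/10534) = -10888/4197 - 2916*I*√10534/5267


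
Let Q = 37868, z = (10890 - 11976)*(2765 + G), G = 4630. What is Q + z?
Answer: -7993102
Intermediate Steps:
z = -8030970 (z = (10890 - 11976)*(2765 + 4630) = -1086*7395 = -8030970)
Q + z = 37868 - 8030970 = -7993102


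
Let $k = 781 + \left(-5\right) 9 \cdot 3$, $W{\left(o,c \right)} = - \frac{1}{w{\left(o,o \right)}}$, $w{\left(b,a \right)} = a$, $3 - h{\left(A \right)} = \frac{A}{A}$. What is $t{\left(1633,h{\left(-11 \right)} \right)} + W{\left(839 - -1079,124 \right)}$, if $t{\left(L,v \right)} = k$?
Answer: $\frac{1239027}{1918} \approx 646.0$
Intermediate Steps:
$h{\left(A \right)} = 2$ ($h{\left(A \right)} = 3 - \frac{A}{A} = 3 - 1 = 2$)
$W{\left(o,c \right)} = - \frac{1}{o}$
$k = 646$ ($k = 781 - 135 = 646$)
$t{\left(L,v \right)} = 646$
$t{\left(1633,h{\left(-11 \right)} \right)} + W{\left(839 - -1079,124 \right)} = 646 - \frac{1}{839 - -1079} = 646 - \frac{1}{839 + 1079} = 646 - \frac{1}{1918} = \frac{1239027}{1918}$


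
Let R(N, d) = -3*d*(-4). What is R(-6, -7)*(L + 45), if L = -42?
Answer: -252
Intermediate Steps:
R(N, d) = 12*d
R(-6, -7)*(L + 45) = (12*(-7))*(-42 + 45) = -84*3 = -252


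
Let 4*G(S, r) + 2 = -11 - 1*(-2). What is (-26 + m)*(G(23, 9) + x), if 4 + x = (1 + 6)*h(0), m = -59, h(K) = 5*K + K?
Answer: 2295/4 ≈ 573.75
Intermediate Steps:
h(K) = 6*K
G(S, r) = -11/4 (G(S, r) = -½ + (-11 - 1*(-2))/4 = -½ + (-11 + 2)/4 = -½ + (¼)*(-9) = -½ - 9/4 = -11/4)
x = -4 (x = -4 + (1 + 6)*(6*0) = -4 + 7*0 = -4 + 0 = -4)
(-26 + m)*(G(23, 9) + x) = (-26 - 59)*(-11/4 - 4) = -85*(-27/4) = 2295/4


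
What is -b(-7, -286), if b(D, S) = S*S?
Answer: -81796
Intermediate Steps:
b(D, S) = S**2
-b(-7, -286) = -1*(-286)**2 = -1*81796 = -81796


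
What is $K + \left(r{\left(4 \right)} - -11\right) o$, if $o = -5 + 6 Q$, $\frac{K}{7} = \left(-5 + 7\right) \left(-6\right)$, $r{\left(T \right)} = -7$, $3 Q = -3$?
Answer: $-128$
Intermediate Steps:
$Q = -1$ ($Q = \frac{1}{3} \left(-3\right) = -1$)
$K = -84$ ($K = 7 \left(-5 + 7\right) \left(-6\right) = 7 \cdot 2 \left(-6\right) = 7 \left(-12\right) = -84$)
$o = -11$ ($o = -5 + 6 \left(-1\right) = -5 - 6 = -11$)
$K + \left(r{\left(4 \right)} - -11\right) o = -84 + \left(-7 - -11\right) \left(-11\right) = -84 + \left(-7 + 11\right) \left(-11\right) = -84 + 4 \left(-11\right) = -84 - 44 = -128$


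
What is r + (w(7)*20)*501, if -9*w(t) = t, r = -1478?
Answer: -27814/3 ≈ -9271.3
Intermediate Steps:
w(t) = -t/9
r + (w(7)*20)*501 = -1478 + (-⅑*7*20)*501 = -1478 - 7/9*20*501 = -1478 - 140/9*501 = -1478 - 23380/3 = -27814/3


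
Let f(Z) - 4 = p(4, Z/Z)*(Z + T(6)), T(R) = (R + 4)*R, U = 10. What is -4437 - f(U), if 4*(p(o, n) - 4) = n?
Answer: -9477/2 ≈ -4738.5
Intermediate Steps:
T(R) = R*(4 + R) (T(R) = (4 + R)*R = R*(4 + R))
p(o, n) = 4 + n/4
f(Z) = 259 + 17*Z/4 (f(Z) = 4 + (4 + (Z/Z)/4)*(Z + 6*(4 + 6)) = 4 + (4 + (¼)*1)*(Z + 6*10) = 4 + (4 + ¼)*(Z + 60) = 4 + 17*(60 + Z)/4 = 4 + (255 + 17*Z/4) = 259 + 17*Z/4)
-4437 - f(U) = -4437 - (259 + (17/4)*10) = -4437 - (259 + 85/2) = -4437 - 1*603/2 = -4437 - 603/2 = -9477/2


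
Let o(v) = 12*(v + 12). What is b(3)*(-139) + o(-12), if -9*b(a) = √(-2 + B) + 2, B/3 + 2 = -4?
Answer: 278/9 + 278*I*√5/9 ≈ 30.889 + 69.07*I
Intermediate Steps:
B = -18 (B = -6 + 3*(-4) = -6 - 12 = -18)
o(v) = 144 + 12*v (o(v) = 12*(12 + v) = 144 + 12*v)
b(a) = -2/9 - 2*I*√5/9 (b(a) = -(√(-2 - 18) + 2)/9 = -(√(-20) + 2)/9 = -(2*I*√5 + 2)/9 = -(2 + 2*I*√5)/9 = -2/9 - 2*I*√5/9)
b(3)*(-139) + o(-12) = (-2/9 - 2*I*√5/9)*(-139) + (144 + 12*(-12)) = (278/9 + 278*I*√5/9) + (144 - 144) = (278/9 + 278*I*√5/9) + 0 = 278/9 + 278*I*√5/9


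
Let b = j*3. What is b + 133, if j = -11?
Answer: 100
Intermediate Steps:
b = -33 (b = -11*3 = -33)
b + 133 = -33 + 133 = 100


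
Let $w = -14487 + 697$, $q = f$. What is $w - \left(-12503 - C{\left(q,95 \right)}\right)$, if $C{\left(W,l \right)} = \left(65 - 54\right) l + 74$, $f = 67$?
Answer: $-168$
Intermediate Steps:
$q = 67$
$w = -13790$
$C{\left(W,l \right)} = 74 + 11 l$ ($C{\left(W,l \right)} = 11 l + 74 = 74 + 11 l$)
$w - \left(-12503 - C{\left(q,95 \right)}\right) = -13790 - \left(-12503 - \left(74 + 11 \cdot 95\right)\right) = -13790 - \left(-12503 - \left(74 + 1045\right)\right) = -13790 - \left(-12503 - 1119\right) = -13790 - -13622 = -13790 + 13622 = -168$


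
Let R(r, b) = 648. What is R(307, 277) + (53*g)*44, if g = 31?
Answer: 72940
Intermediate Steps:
R(307, 277) + (53*g)*44 = 648 + (53*31)*44 = 648 + 1643*44 = 648 + 72292 = 72940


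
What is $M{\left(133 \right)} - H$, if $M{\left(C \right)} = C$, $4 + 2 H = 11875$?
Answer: $- \frac{11605}{2} \approx -5802.5$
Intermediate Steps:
$H = \frac{11871}{2}$ ($H = -2 + \frac{1}{2} \cdot 11875 = -2 + \frac{11875}{2} = \frac{11871}{2} \approx 5935.5$)
$M{\left(133 \right)} - H = 133 - \frac{11871}{2} = - \frac{11605}{2}$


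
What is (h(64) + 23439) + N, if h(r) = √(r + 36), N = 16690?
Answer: 40139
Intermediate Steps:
h(r) = √(36 + r)
(h(64) + 23439) + N = (√(36 + 64) + 23439) + 16690 = (√100 + 23439) + 16690 = (10 + 23439) + 16690 = 23449 + 16690 = 40139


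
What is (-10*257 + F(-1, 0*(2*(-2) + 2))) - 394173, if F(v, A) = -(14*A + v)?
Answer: -396742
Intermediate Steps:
F(v, A) = -v - 14*A (F(v, A) = -(v + 14*A) = -v - 14*A)
(-10*257 + F(-1, 0*(2*(-2) + 2))) - 394173 = (-10*257 + (-1*(-1) - 0*(2*(-2) + 2))) - 394173 = (-2570 + (1 - 0*(-4 + 2))) - 394173 = (-2570 + (1 - 0*(-2))) - 394173 = (-2570 + (1 - 14*0)) - 394173 = (-2570 + (1 + 0)) - 394173 = (-2570 + 1) - 394173 = -2569 - 394173 = -396742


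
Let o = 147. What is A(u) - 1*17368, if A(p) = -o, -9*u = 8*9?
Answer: -17515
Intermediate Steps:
u = -8 (u = -8*9/9 = -⅑*72 = -8)
A(p) = -147 (A(p) = -1*147 = -147)
A(u) - 1*17368 = -147 - 1*17368 = -147 - 17368 = -17515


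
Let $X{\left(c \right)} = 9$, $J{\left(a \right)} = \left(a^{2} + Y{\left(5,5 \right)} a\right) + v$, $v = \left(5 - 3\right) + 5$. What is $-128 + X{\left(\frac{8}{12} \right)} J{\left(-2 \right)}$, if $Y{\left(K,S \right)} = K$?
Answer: $-119$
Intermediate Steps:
$v = 7$ ($v = 2 + 5 = 7$)
$J{\left(a \right)} = 7 + a^{2} + 5 a$ ($J{\left(a \right)} = \left(a^{2} + 5 a\right) + 7 = 7 + a^{2} + 5 a$)
$-128 + X{\left(\frac{8}{12} \right)} J{\left(-2 \right)} = -128 + 9 \left(7 + \left(-2\right)^{2} + 5 \left(-2\right)\right) = -128 + 9 \left(7 + 4 - 10\right) = -128 + 9 \cdot 1 = -128 + 9 = -119$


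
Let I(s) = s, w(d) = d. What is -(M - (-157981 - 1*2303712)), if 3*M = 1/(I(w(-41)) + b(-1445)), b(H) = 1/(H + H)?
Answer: -875065392899/355473 ≈ -2.4617e+6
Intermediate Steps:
b(H) = 1/(2*H)
M = -2890/355473 (M = 1/(3*(-41 + (½)/(-1445))) = 1/(3*(-41 + (½)*(-1/1445))) = 1/(3*(-41 - 1/2890)) = 1/(3*(-118491/2890)) = (⅓)*(-2890/118491) = -2890/355473 ≈ -0.0081300)
-(M - (-157981 - 1*2303712)) = -(-2890/355473 - (-157981 - 1*2303712)) = -(-2890/355473 - (-157981 - 2303712)) = -(-2890/355473 - 1*(-2461693)) = -(-2890/355473 + 2461693) = -1*875065392899/355473 = -875065392899/355473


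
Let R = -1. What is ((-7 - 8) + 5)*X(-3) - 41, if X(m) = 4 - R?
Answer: -91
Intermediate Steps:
X(m) = 5 (X(m) = 4 - 1*(-1) = 4 + 1 = 5)
((-7 - 8) + 5)*X(-3) - 41 = ((-7 - 8) + 5)*5 - 41 = (-15 + 5)*5 - 41 = -10*5 - 41 = -50 - 41 = -91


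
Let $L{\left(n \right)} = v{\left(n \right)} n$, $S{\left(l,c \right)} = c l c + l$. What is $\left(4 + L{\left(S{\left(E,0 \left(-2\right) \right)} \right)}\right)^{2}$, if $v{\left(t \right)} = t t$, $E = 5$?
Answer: $16641$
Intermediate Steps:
$v{\left(t \right)} = t^{2}$
$S{\left(l,c \right)} = l + l c^{2}$ ($S{\left(l,c \right)} = l c^{2} + l = l + l c^{2}$)
$L{\left(n \right)} = n^{3}$ ($L{\left(n \right)} = n^{2} n = n^{3}$)
$\left(4 + L{\left(S{\left(E,0 \left(-2\right) \right)} \right)}\right)^{2} = \left(4 + \left(5 \left(1 + \left(0 \left(-2\right)\right)^{2}\right)\right)^{3}\right)^{2} = \left(4 + \left(5 \left(1 + 0^{2}\right)\right)^{3}\right)^{2} = \left(4 + \left(5 \left(1 + 0\right)\right)^{3}\right)^{2} = \left(4 + \left(5 \cdot 1\right)^{3}\right)^{2} = \left(4 + 5^{3}\right)^{2} = \left(4 + 125\right)^{2} = 129^{2} = 16641$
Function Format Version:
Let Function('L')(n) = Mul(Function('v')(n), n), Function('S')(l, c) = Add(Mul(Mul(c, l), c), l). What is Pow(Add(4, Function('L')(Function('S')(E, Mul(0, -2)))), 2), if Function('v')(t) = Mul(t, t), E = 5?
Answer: 16641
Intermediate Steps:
Function('v')(t) = Pow(t, 2)
Function('S')(l, c) = Add(l, Mul(l, Pow(c, 2))) (Function('S')(l, c) = Add(Mul(l, Pow(c, 2)), l) = Add(l, Mul(l, Pow(c, 2))))
Function('L')(n) = Pow(n, 3) (Function('L')(n) = Mul(Pow(n, 2), n) = Pow(n, 3))
Pow(Add(4, Function('L')(Function('S')(E, Mul(0, -2)))), 2) = Pow(Add(4, Pow(Mul(5, Add(1, Pow(Mul(0, -2), 2))), 3)), 2) = Pow(Add(4, Pow(Mul(5, Add(1, Pow(0, 2))), 3)), 2) = Pow(Add(4, Pow(Mul(5, Add(1, 0)), 3)), 2) = Pow(Add(4, Pow(Mul(5, 1), 3)), 2) = Pow(Add(4, Pow(5, 3)), 2) = Pow(Add(4, 125), 2) = Pow(129, 2) = 16641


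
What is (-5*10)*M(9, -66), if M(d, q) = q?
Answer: 3300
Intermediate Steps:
(-5*10)*M(9, -66) = -5*10*(-66) = -50*(-66) = 3300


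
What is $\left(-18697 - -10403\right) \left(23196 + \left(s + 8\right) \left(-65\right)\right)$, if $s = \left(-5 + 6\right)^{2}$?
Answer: $-187535634$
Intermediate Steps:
$s = 1$ ($s = 1^{2} = 1$)
$\left(-18697 - -10403\right) \left(23196 + \left(s + 8\right) \left(-65\right)\right) = \left(-18697 - -10403\right) \left(23196 + \left(1 + 8\right) \left(-65\right)\right) = \left(-18697 + \left(-13821 + 24224\right)\right) \left(23196 + 9 \left(-65\right)\right) = \left(-18697 + 10403\right) \left(23196 - 585\right) = \left(-8294\right) 22611 = -187535634$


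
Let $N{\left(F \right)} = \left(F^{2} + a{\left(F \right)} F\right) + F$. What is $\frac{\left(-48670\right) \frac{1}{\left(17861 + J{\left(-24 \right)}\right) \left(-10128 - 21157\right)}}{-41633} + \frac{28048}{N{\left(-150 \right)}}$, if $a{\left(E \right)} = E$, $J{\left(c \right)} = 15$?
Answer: $\frac{1053305664138587}{1684282629582150} \approx 0.62537$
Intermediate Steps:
$N{\left(F \right)} = F + 2 F^{2}$ ($N{\left(F \right)} = \left(F^{2} + F F\right) + F = \left(F^{2} + F^{2}\right) + F = 2 F^{2} + F = F + 2 F^{2}$)
$\frac{\left(-48670\right) \frac{1}{\left(17861 + J{\left(-24 \right)}\right) \left(-10128 - 21157\right)}}{-41633} + \frac{28048}{N{\left(-150 \right)}} = \frac{\left(-48670\right) \frac{1}{\left(17861 + 15\right) \left(-10128 - 21157\right)}}{-41633} + \frac{28048}{\left(-150\right) \left(1 + 2 \left(-150\right)\right)} = - \frac{48670}{17876 \left(-31285\right)} \left(- \frac{1}{41633}\right) + \frac{28048}{\left(-150\right) \left(1 - 300\right)} = - \frac{48670}{-559250660} \left(- \frac{1}{41633}\right) + \frac{28048}{\left(-150\right) \left(-299\right)} = \left(-48670\right) \left(- \frac{1}{559250660}\right) \left(- \frac{1}{41633}\right) + \frac{28048}{44850} = \frac{4867}{55925066} \left(- \frac{1}{41633}\right) + 28048 \cdot \frac{1}{44850} = - \frac{157}{75107363638} + \frac{14024}{22425} = \frac{1053305664138587}{1684282629582150}$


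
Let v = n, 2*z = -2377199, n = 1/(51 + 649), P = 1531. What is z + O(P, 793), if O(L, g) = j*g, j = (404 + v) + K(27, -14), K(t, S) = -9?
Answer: -612754357/700 ≈ -8.7536e+5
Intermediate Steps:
n = 1/700 ≈ 0.0014286
z = -2377199/2 (z = (½)*(-2377199) = -2377199/2 ≈ -1.1886e+6)
v = 1/700 ≈ 0.0014286
j = 276501/700 (j = (404 + 1/700) - 9 = 282801/700 - 9 = 276501/700 ≈ 395.00)
O(L, g) = 276501*g/700
z + O(P, 793) = -2377199/2 + (276501/700)*793 = -2377199/2 + 219265293/700 = -612754357/700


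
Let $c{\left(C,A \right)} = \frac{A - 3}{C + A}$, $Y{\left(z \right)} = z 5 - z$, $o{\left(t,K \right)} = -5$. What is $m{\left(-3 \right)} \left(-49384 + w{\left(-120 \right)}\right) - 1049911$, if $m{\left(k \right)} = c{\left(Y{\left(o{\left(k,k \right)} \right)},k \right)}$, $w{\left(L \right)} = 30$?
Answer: $- \frac{24444077}{23} \approx -1.0628 \cdot 10^{6}$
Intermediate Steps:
$Y{\left(z \right)} = 4 z$ ($Y{\left(z \right)} = 5 z - z = 4 z$)
$c{\left(C,A \right)} = \frac{-3 + A}{A + C}$
$m{\left(k \right)} = \frac{-3 + k}{-20 + k}$ ($m{\left(k \right)} = \frac{-3 + k}{k + 4 \left(-5\right)} = \frac{-3 + k}{k - 20} = \frac{-3 + k}{-20 + k}$)
$m{\left(-3 \right)} \left(-49384 + w{\left(-120 \right)}\right) - 1049911 = \frac{-3 - 3}{-20 - 3} \left(-49384 + 30\right) - 1049911 = \frac{1}{-23} \left(-6\right) \left(-49354\right) - 1049911 = \left(- \frac{1}{23}\right) \left(-6\right) \left(-49354\right) - 1049911 = \frac{6}{23} \left(-49354\right) - 1049911 = - \frac{296124}{23} - 1049911 = - \frac{24444077}{23}$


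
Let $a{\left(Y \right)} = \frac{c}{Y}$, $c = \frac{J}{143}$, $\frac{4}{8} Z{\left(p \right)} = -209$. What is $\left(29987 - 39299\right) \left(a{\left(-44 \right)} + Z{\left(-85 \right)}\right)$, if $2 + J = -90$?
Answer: $\frac{6122556192}{1573} \approx 3.8923 \cdot 10^{6}$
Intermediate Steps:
$J = -92$ ($J = -2 - 90 = -92$)
$Z{\left(p \right)} = -418$ ($Z{\left(p \right)} = 2 \left(-209\right) = -418$)
$c = - \frac{92}{143} \approx -0.64336$
$a{\left(Y \right)} = - \frac{92}{143 Y}$
$\left(29987 - 39299\right) \left(a{\left(-44 \right)} + Z{\left(-85 \right)}\right) = \left(29987 - 39299\right) \left(- \frac{92}{143 \left(-44\right)} - 418\right) = - 9312 \left(\left(- \frac{92}{143}\right) \left(- \frac{1}{44}\right) - 418\right) = - 9312 \left(\frac{23}{1573} - 418\right) = \left(-9312\right) \left(- \frac{657491}{1573}\right) = \frac{6122556192}{1573}$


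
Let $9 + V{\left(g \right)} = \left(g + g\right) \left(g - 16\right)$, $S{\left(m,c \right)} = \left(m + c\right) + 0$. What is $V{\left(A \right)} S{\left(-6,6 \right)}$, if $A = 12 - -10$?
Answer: $0$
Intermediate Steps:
$S{\left(m,c \right)} = c + m$ ($S{\left(m,c \right)} = \left(c + m\right) + 0 = c + m$)
$A = 22$ ($A = 12 + 10 = 22$)
$V{\left(g \right)} = -9 + 2 g \left(-16 + g\right)$ ($V{\left(g \right)} = -9 + \left(g + g\right) \left(g - 16\right) = -9 + 2 g \left(-16 + g\right)$)
$V{\left(A \right)} S{\left(-6,6 \right)} = \left(-9 - 704 + 2 \cdot 22^{2}\right) \left(6 - 6\right) = \left(-9 - 704 + 2 \cdot 484\right) 0 = \left(-9 - 704 + 968\right) 0 = 255 \cdot 0 = 0$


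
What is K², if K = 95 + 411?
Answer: 256036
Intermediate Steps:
K = 506
K² = 506² = 256036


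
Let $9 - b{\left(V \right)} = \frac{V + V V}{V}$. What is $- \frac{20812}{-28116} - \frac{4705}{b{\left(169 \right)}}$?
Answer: $\frac{3082648}{102879} \approx 29.964$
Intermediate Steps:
$b{\left(V \right)} = 9 - \frac{V + V^{2}}{V}$ ($b{\left(V \right)} = 9 - \frac{V + V V}{V} = 9 - \frac{V + V^{2}}{V}$)
$- \frac{20812}{-28116} - \frac{4705}{b{\left(169 \right)}} = - \frac{20812}{-28116} - \frac{4705}{8 - 169} = \left(-20812\right) \left(- \frac{1}{28116}\right) - \frac{4705}{8 - 169} = \frac{473}{639} - \frac{4705}{-161} = \frac{473}{639} - - \frac{4705}{161} = \frac{473}{639} + \frac{4705}{161} = \frac{3082648}{102879}$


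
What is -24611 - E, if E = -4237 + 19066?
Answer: -39440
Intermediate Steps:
E = 14829
-24611 - E = -24611 - 1*14829 = -24611 - 14829 = -39440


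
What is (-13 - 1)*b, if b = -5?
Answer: 70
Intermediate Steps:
(-13 - 1)*b = (-13 - 1)*(-5) = -14*(-5) = 70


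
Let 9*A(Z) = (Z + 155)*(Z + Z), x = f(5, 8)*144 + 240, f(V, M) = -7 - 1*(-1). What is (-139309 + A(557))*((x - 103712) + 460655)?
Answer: -18236129283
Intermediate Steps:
f(V, M) = -6 (f(V, M) = -7 + 1 = -6)
x = -624 (x = -6*144 + 240 = -864 + 240 = -624)
A(Z) = 2*Z*(155 + Z)/9 (A(Z) = ((Z + 155)*(Z + Z))/9 = ((155 + Z)*(2*Z))/9 = (2*Z*(155 + Z))/9 = 2*Z*(155 + Z)/9)
(-139309 + A(557))*((x - 103712) + 460655) = (-139309 + (2/9)*557*(155 + 557))*((-624 - 103712) + 460655) = (-139309 + (2/9)*557*712)*(-104336 + 460655) = (-139309 + 793168/9)*356319 = -460613/9*356319 = -18236129283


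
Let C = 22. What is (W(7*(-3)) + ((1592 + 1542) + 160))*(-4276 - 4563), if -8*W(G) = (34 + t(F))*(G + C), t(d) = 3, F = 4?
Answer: -232598285/8 ≈ -2.9075e+7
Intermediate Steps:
W(G) = -407/4 - 37*G/8 (W(G) = -(34 + 3)*(G + 22)/8 = -37*(22 + G)/8 = -(814 + 37*G)/8 = -407/4 - 37*G/8)
(W(7*(-3)) + ((1592 + 1542) + 160))*(-4276 - 4563) = ((-407/4 - 259*(-3)/8) + ((1592 + 1542) + 160))*(-4276 - 4563) = ((-407/4 - 37/8*(-21)) + (3134 + 160))*(-8839) = ((-407/4 + 777/8) + 3294)*(-8839) = (-37/8 + 3294)*(-8839) = (26315/8)*(-8839) = -232598285/8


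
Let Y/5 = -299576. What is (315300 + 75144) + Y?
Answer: -1107436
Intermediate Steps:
Y = -1497880 (Y = 5*(-299576) = -1497880)
(315300 + 75144) + Y = (315300 + 75144) - 1497880 = 390444 - 1497880 = -1107436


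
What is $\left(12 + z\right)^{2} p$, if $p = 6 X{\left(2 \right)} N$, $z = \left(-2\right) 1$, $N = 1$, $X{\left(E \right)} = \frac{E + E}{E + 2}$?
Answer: $600$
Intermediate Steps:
$X{\left(E \right)} = \frac{2 E}{2 + E}$
$z = -2$
$p = 6$ ($p = 6 \cdot 2 \cdot 2 \frac{1}{2 + 2} \cdot 1 = 6 \cdot 2 \cdot 2 \cdot \frac{1}{4} \cdot 1 = 6 \cdot 1 \cdot 1 = 6 \cdot 1 = 6$)
$\left(12 + z\right)^{2} p = \left(12 - 2\right)^{2} \cdot 6 = 10^{2} \cdot 6 = 100 \cdot 6 = 600$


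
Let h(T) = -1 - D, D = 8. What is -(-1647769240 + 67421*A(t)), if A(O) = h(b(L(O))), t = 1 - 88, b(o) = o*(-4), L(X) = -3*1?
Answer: 1648376029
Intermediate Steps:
L(X) = -3
b(o) = -4*o
t = -87
h(T) = -9 (h(T) = -1 - 1*8 = -1 - 8 = -9)
A(O) = -9
-(-1647769240 + 67421*A(t)) = -67421/(1/(-9 - 24440)) = -67421/(1/(-24449)) = -67421/(-1/24449) = -67421*(-24449) = 1648376029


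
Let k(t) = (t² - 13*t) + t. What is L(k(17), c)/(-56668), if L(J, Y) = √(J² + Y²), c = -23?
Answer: -√7754/56668 ≈ -0.0015539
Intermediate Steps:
k(t) = t² - 12*t
L(k(17), c)/(-56668) = √((17*(-12 + 17))² + (-23)²)/(-56668) = √((17*5)² + 529)*(-1/56668) = √(85² + 529)*(-1/56668) = √(7225 + 529)*(-1/56668) = √7754*(-1/56668) = -√7754/56668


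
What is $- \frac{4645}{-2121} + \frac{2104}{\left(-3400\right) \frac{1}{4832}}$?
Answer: $- \frac{2693426611}{901425} \approx -2988.0$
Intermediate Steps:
$- \frac{4645}{-2121} + \frac{2104}{\left(-3400\right) \frac{1}{4832}} = \left(-4645\right) \left(- \frac{1}{2121}\right) + \frac{2104}{\left(-3400\right) \frac{1}{4832}} = \frac{4645}{2121} + \frac{2104}{- \frac{425}{604}} = \frac{4645}{2121} + 2104 \left(- \frac{604}{425}\right) = \frac{4645}{2121} - \frac{1270816}{425} = - \frac{2693426611}{901425}$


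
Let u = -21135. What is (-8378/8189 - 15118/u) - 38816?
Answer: -6718113641968/173074515 ≈ -38816.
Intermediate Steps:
(-8378/8189 - 15118/u) - 38816 = (-8378/8189 - 15118/(-21135)) - 38816 = (-8378*1/8189 - 15118*(-1/21135)) - 38816 = (-8378/8189 + 15118/21135) - 38816 = -53267728/173074515 - 38816 = -6718113641968/173074515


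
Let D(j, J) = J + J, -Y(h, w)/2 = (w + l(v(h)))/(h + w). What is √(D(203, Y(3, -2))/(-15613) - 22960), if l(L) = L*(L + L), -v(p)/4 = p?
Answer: 2*I*√8279355318/1201 ≈ 151.53*I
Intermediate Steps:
v(p) = -4*p
l(L) = 2*L² (l(L) = L*(2*L) = 2*L²)
Y(h, w) = -2*(w + 32*h²)/(h + w) (Y(h, w) = -2*(w + 2*(-4*h)²)/(h + w) = -2*(w + 2*(16*h²))/(h + w) = -2*(w + 32*h²)/(h + w))
D(j, J) = 2*J
√(D(203, Y(3, -2))/(-15613) - 22960) = √((2*(2*(-1*(-2) - 32*3²)/(3 - 2)))/(-15613) - 22960) = √((2*(2*(2 - 32*9)/1))*(-1/15613) - 22960) = √((2*(2*1*(2 - 288)))*(-1/15613) - 22960) = √((2*(2*1*(-286)))*(-1/15613) - 22960) = √((2*(-572))*(-1/15613) - 22960) = √(-1144*(-1/15613) - 22960) = √(88/1201 - 22960) = √(-27574872/1201) = 2*I*√8279355318/1201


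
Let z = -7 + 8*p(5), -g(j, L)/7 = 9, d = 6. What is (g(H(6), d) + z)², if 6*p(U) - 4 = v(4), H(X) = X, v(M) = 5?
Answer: 3364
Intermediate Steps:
p(U) = 3/2 (p(U) = ⅔ + (⅙)*5 = ⅔ + ⅚ = 3/2)
g(j, L) = -63 (g(j, L) = -7*9 = -63)
z = 5 (z = -7 + 8*(3/2) = -7 + 12 = 5)
(g(H(6), d) + z)² = (-63 + 5)² = (-58)² = 3364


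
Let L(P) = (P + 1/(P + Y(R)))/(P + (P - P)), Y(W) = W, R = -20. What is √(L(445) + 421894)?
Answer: 46*√285263750965/37825 ≈ 649.53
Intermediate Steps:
L(P) = (P + 1/(-20 + P))/P (L(P) = (P + 1/(P - 20))/(P + (P - P)) = (P + 1/(-20 + P))/(P + 0) = (P + 1/(-20 + P))/P)
√(L(445) + 421894) = √((1 + 445² - 20*445)/(445*(-20 + 445)) + 421894) = √((1/445)*(1 + 198025 - 8900)/425 + 421894) = √((1/445)*(1/425)*189126 + 421894) = √(189126/189125 + 421894) = √(79790891876/189125) = 46*√285263750965/37825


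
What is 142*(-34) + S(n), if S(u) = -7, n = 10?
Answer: -4835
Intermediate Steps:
142*(-34) + S(n) = 142*(-34) - 7 = -4828 - 7 = -4835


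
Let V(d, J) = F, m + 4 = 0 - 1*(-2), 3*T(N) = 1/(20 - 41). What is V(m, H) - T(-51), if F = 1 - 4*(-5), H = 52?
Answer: 1324/63 ≈ 21.016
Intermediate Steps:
T(N) = -1/63 (T(N) = 1/(3*(20 - 41)) = (⅓)/(-21) = (⅓)*(-1/21) = -1/63)
F = 21 (F = 1 + 20 = 21)
m = -2 (m = -4 + (0 - 1*(-2)) = -4 + (0 + 2) = -4 + 2 = -2)
V(d, J) = 21
V(m, H) - T(-51) = 21 - 1*(-1/63) = 21 + 1/63 = 1324/63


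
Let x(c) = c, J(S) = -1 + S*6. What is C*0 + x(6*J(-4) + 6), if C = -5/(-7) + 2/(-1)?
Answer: -144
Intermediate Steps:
J(S) = -1 + 6*S
C = -9/7 (C = -5*(-⅐) + 2*(-1) = 5/7 - 2 = -9/7 ≈ -1.2857)
C*0 + x(6*J(-4) + 6) = -9/7*0 + (6*(-1 + 6*(-4)) + 6) = 0 + (6*(-1 - 24) + 6) = 0 + (6*(-25) + 6) = 0 + (-150 + 6) = 0 - 144 = -144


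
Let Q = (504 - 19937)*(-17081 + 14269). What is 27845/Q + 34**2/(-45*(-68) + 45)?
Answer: 63256767701/169674575580 ≈ 0.37281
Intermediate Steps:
Q = 54645596 (Q = -19433*(-2812) = 54645596)
27845/Q + 34**2/(-45*(-68) + 45) = 27845/54645596 + 34**2/(-45*(-68) + 45) = 27845*(1/54645596) + 1156/(3060 + 45) = 27845/54645596 + 1156/3105 = 63256767701/169674575580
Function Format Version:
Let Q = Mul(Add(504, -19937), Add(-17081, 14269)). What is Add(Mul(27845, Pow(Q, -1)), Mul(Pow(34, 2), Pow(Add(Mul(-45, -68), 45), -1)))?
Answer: Rational(63256767701, 169674575580) ≈ 0.37281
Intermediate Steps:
Q = 54645596 (Q = Mul(-19433, -2812) = 54645596)
Add(Mul(27845, Pow(Q, -1)), Mul(Pow(34, 2), Pow(Add(Mul(-45, -68), 45), -1))) = Add(Mul(27845, Pow(54645596, -1)), Mul(Pow(34, 2), Pow(Add(Mul(-45, -68), 45), -1))) = Add(Mul(27845, Rational(1, 54645596)), Mul(1156, Pow(Add(3060, 45), -1))) = Add(Rational(27845, 54645596), Mul(1156, Pow(3105, -1))) = Add(Rational(27845, 54645596), Mul(1156, Rational(1, 3105))) = Add(Rational(27845, 54645596), Rational(1156, 3105)) = Rational(63256767701, 169674575580)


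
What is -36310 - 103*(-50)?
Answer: -31160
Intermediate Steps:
-36310 - 103*(-50) = -36310 + 5150 = -31160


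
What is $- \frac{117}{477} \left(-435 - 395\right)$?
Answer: $\frac{10790}{53} \approx 203.58$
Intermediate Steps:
$- \frac{117}{477} \left(-435 - 395\right) = \left(-117\right) \frac{1}{477} \left(-830\right) = \left(- \frac{13}{53}\right) \left(-830\right) = \frac{10790}{53}$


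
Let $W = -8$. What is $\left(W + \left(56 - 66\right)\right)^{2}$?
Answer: $324$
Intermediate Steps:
$\left(W + \left(56 - 66\right)\right)^{2} = \left(-8 + \left(56 - 66\right)\right)^{2} = \left(-8 - 10\right)^{2} = \left(-18\right)^{2} = 324$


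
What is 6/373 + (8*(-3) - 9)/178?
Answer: -11241/66394 ≈ -0.16931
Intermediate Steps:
6/373 + (8*(-3) - 9)/178 = 6*(1/373) + (-24 - 9)*(1/178) = 6/373 - 33*1/178 = 6/373 - 33/178 = -11241/66394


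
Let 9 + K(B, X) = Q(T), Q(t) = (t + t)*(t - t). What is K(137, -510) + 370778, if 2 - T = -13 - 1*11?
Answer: 370769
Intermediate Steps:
T = 26 (T = 2 - (-13 - 1*11) = 2 - (-13 - 11) = 2 - 1*(-24) = 2 + 24 = 26)
Q(t) = 0 (Q(t) = (2*t)*0 = 0)
K(B, X) = -9 (K(B, X) = -9 + 0 = -9)
K(137, -510) + 370778 = -9 + 370778 = 370769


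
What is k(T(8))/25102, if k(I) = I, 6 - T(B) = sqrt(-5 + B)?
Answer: 3/12551 - sqrt(3)/25102 ≈ 0.00017002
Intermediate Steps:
T(B) = 6 - sqrt(-5 + B)
k(T(8))/25102 = (6 - sqrt(-5 + 8))/25102 = (6 - sqrt(3))*(1/25102) = 3/12551 - sqrt(3)/25102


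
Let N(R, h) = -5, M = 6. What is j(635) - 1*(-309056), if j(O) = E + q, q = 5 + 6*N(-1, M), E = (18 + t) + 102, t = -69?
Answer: 309082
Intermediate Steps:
E = 51 (E = (18 - 69) + 102 = -51 + 102 = 51)
q = -25 (q = 5 + 6*(-5) = 5 - 30 = -25)
j(O) = 26 (j(O) = 51 - 25 = 26)
j(635) - 1*(-309056) = 26 - 1*(-309056) = 26 + 309056 = 309082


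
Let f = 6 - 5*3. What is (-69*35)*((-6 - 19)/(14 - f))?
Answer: 2625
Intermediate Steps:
f = -9 (f = 6 - 15 = -9)
(-69*35)*((-6 - 19)/(14 - f)) = (-69*35)*((-6 - 19)/(14 - 1*(-9))) = -(-60375)/(14 + 9) = -(-60375)/23 = -2415*(-25/23) = 2625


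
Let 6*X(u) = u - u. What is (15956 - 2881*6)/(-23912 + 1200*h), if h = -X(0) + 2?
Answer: 665/10756 ≈ 0.061826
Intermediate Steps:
X(u) = 0 (X(u) = (u - u)/6 = (⅙)*0 = 0)
h = 2 (h = -1*0 + 2 = 0 + 2 = 2)
(15956 - 2881*6)/(-23912 + 1200*h) = (15956 - 2881*6)/(-23912 + 1200*2) = (15956 - 17286)/(-23912 + 2400) = -1330/(-21512) = -1330*(-1/21512) = 665/10756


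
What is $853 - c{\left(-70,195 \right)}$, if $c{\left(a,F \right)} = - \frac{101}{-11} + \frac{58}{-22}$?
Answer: $\frac{9311}{11} \approx 846.45$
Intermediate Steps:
$c{\left(a,F \right)} = \frac{72}{11}$ ($c{\left(a,F \right)} = \left(-101\right) \left(- \frac{1}{11}\right) + 58 \left(- \frac{1}{22}\right) = \frac{101}{11} - \frac{29}{11} = \frac{72}{11}$)
$853 - c{\left(-70,195 \right)} = 853 - \frac{72}{11} = \frac{9311}{11}$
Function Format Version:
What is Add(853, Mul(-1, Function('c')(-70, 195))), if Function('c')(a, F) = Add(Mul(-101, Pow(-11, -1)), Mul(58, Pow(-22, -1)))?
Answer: Rational(9311, 11) ≈ 846.45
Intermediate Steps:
Function('c')(a, F) = Rational(72, 11) (Function('c')(a, F) = Add(Mul(-101, Rational(-1, 11)), Mul(58, Rational(-1, 22))) = Add(Rational(101, 11), Rational(-29, 11)) = Rational(72, 11))
Add(853, Mul(-1, Function('c')(-70, 195))) = Add(853, Mul(-1, Rational(72, 11))) = Add(853, Rational(-72, 11)) = Rational(9311, 11)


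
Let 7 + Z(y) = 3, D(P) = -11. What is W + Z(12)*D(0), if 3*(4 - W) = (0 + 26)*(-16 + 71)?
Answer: -1286/3 ≈ -428.67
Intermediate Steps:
W = -1418/3 (W = 4 - (0 + 26)*(-16 + 71)/3 = 4 - 26*55/3 = 4 - 1/3*1430 = 4 - 1430/3 = -1418/3 ≈ -472.67)
Z(y) = -4 (Z(y) = -7 + 3 = -4)
W + Z(12)*D(0) = -1418/3 - 4*(-11) = -1418/3 + 44 = -1286/3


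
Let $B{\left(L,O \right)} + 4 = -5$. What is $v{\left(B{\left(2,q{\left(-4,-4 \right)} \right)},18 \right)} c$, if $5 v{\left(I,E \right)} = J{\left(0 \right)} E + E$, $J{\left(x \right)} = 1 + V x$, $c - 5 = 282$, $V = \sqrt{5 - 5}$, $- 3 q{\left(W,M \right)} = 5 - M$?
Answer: $\frac{10332}{5} \approx 2066.4$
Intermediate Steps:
$q{\left(W,M \right)} = - \frac{5}{3} + \frac{M}{3}$ ($q{\left(W,M \right)} = - \frac{5 - M}{3} = - \frac{5}{3} + \frac{M}{3}$)
$B{\left(L,O \right)} = -9$ ($B{\left(L,O \right)} = -4 - 5 = -9$)
$V = 0$ ($V = \sqrt{0} = 0$)
$c = 287$ ($c = 5 + 282 = 287$)
$J{\left(x \right)} = 1$ ($J{\left(x \right)} = 1 + 0 x = 1 + 0 = 1$)
$v{\left(I,E \right)} = \frac{2 E}{5}$ ($v{\left(I,E \right)} = \frac{1 E + E}{5} = \frac{E + E}{5} = \frac{2 E}{5}$)
$v{\left(B{\left(2,q{\left(-4,-4 \right)} \right)},18 \right)} c = \frac{2}{5} \cdot 18 \cdot 287 = \frac{36}{5} \cdot 287 = \frac{10332}{5}$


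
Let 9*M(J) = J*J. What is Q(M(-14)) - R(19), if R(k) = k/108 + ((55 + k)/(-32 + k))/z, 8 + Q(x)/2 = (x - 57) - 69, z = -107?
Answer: -33752261/150228 ≈ -224.67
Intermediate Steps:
M(J) = J²/9 (M(J) = (J*J)/9 = J²/9)
Q(x) = -268 + 2*x (Q(x) = -16 + 2*((x - 57) - 69) = -16 + 2*((-57 + x) - 69) = -16 + 2*(-126 + x) = -16 + (-252 + 2*x) = -268 + 2*x)
R(k) = k/108 - (55 + k)/(107*(-32 + k)) (R(k) = k/108 + ((55 + k)/(-32 + k))/(-107) = k*(1/108) + ((55 + k)/(-32 + k))*(-1/107) = k/108 - (55 + k)/(107*(-32 + k)))
Q(M(-14)) - R(19) = (-268 + 2*((⅑)*(-14)²)) - (-5940 - 3532*19 + 107*19²)/(11556*(-32 + 19)) = (-268 + 2*((⅑)*196)) - (-5940 - 67108 + 107*361)/(11556*(-13)) = (-268 + 2*(196/9)) - (-1)*(-5940 - 67108 + 38627)/(11556*13) = (-268 + 392/9) - (-1)*(-34421)/(11556*13) = -2020/9 - 1*34421/150228 = -2020/9 - 34421/150228 = -33752261/150228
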